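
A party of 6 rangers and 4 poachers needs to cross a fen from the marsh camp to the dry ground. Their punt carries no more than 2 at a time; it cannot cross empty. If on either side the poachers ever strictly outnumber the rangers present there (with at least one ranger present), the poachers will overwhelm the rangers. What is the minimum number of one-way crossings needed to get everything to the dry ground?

Counting alone: each trip to the dry ground takes at most 2 across and each return brings at least 1 back, so after t trips out (and t−1 returns) at most 2t − (t−1) of the 10 are across; that first reaches 10 at t = 9, so at least 17 crossings are needed.
The plan below uses exactly 17 crossings, so it is optimal:
1. 2 poachers → the dry ground.  (the marsh camp: 6R 2P; the dry ground: 0R 2P)
2. 1 poacher ← the marsh camp.  (the marsh camp: 6R 3P; the dry ground: 0R 1P)
3. 2 poachers → the dry ground.  (the marsh camp: 6R 1P; the dry ground: 0R 3P)
4. 1 poacher ← the marsh camp.  (the marsh camp: 6R 2P; the dry ground: 0R 2P)
5. 2 rangers → the dry ground.  (the marsh camp: 4R 2P; the dry ground: 2R 2P)
6. 1 poacher ← the marsh camp.  (the marsh camp: 4R 3P; the dry ground: 2R 1P)
7. 1 ranger and 1 poacher → the dry ground.  (the marsh camp: 3R 2P; the dry ground: 3R 2P)
8. 1 poacher ← the marsh camp.  (the marsh camp: 3R 3P; the dry ground: 3R 1P)
9. 2 poachers → the dry ground.  (the marsh camp: 3R 1P; the dry ground: 3R 3P)
10. 1 poacher ← the marsh camp.  (the marsh camp: 3R 2P; the dry ground: 3R 2P)
11. 1 ranger and 1 poacher → the dry ground.  (the marsh camp: 2R 1P; the dry ground: 4R 3P)
12. 1 poacher ← the marsh camp.  (the marsh camp: 2R 2P; the dry ground: 4R 2P)
13. 2 poachers → the dry ground.  (the marsh camp: 2R 0P; the dry ground: 4R 4P)
14. 1 poacher ← the marsh camp.  (the marsh camp: 2R 1P; the dry ground: 4R 3P)
15. 1 ranger and 1 poacher → the dry ground.  (the marsh camp: 1R 0P; the dry ground: 5R 4P)
16. 1 poacher ← the marsh camp.  (the marsh camp: 1R 1P; the dry ground: 5R 3P)
17. 1 ranger and 1 poacher → the dry ground.  (the marsh camp: 0R 0P; the dry ground: 6R 4P)

17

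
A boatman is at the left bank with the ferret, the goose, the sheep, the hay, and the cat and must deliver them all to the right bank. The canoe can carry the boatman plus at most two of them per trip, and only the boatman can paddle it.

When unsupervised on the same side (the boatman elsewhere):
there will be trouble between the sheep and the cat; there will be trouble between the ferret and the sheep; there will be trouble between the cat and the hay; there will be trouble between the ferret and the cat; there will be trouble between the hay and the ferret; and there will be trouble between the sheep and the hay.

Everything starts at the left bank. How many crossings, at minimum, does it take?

impossible

Whatever the first load, the items left behind include a forbidden pair without the boatman. No opening move is safe, so no plan exists.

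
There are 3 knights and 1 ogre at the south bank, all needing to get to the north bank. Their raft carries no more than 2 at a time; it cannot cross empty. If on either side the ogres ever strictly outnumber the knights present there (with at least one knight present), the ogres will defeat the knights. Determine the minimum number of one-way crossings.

Counting alone: each trip to the north bank takes at most 2 across and each return brings at least 1 back, so after t trips out (and t−1 returns) at most 2t − (t−1) of the 4 are across; that first reaches 4 at t = 3, so at least 5 crossings are needed.
The plan below uses exactly 5 crossings, so it is optimal:
1. 1 knight and 1 ogre → the north bank.  (the south bank: 2K 0O; the north bank: 1K 1O)
2. 1 ogre ← the south bank.  (the south bank: 2K 1O; the north bank: 1K 0O)
3. 1 knight and 1 ogre → the north bank.  (the south bank: 1K 0O; the north bank: 2K 1O)
4. 1 ogre ← the south bank.  (the south bank: 1K 1O; the north bank: 2K 0O)
5. 1 knight and 1 ogre → the north bank.  (the south bank: 0K 0O; the north bank: 3K 1O)

5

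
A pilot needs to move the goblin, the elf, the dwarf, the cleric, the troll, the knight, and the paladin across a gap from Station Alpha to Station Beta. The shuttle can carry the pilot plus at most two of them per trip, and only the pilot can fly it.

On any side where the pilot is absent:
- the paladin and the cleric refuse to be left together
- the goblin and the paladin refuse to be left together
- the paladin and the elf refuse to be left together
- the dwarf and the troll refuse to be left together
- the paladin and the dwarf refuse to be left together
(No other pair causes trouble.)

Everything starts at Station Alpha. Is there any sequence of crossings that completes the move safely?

Yes

1. Pilot goes to Station Beta with the dwarf and the paladin.  [Station Alpha: the cleric, the elf, the goblin, the knight, the troll | Station Beta: the dwarf, the paladin]
2. Pilot goes back to Station Alpha with the dwarf.  [Station Alpha: the cleric, the dwarf, the elf, the goblin, the knight, the troll | Station Beta: the paladin]
3. Pilot goes to Station Beta with the dwarf and the goblin.  [Station Alpha: the cleric, the elf, the knight, the troll | Station Beta: the dwarf, the goblin, the paladin]
4. Pilot goes back to Station Alpha with the paladin.  [Station Alpha: the cleric, the elf, the knight, the paladin, the troll | Station Beta: the dwarf, the goblin]
5. Pilot goes to Station Beta with the cleric and the elf.  [Station Alpha: the knight, the paladin, the troll | Station Beta: the cleric, the dwarf, the elf, the goblin]
6. Pilot goes back to Station Alpha alone.  [Station Alpha: the knight, the paladin, the troll | Station Beta: the cleric, the dwarf, the elf, the goblin]
7. Pilot goes to Station Beta with the knight.  [Station Alpha: the paladin, the troll | Station Beta: the cleric, the dwarf, the elf, the goblin, the knight]
8. Pilot goes back to Station Alpha alone.  [Station Alpha: the paladin, the troll | Station Beta: the cleric, the dwarf, the elf, the goblin, the knight]
9. Pilot goes to Station Beta with the paladin and the troll.  [Station Alpha: — | Station Beta: the cleric, the dwarf, the elf, the goblin, the knight, the paladin, the troll]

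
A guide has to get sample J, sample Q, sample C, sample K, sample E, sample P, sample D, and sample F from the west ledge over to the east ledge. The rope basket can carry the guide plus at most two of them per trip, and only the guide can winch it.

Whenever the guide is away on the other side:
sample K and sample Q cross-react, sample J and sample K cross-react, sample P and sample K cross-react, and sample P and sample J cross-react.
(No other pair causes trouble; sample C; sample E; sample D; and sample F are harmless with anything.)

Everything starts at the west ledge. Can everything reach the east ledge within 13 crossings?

Yes

Yes — this plan uses 13 crossings (≤ 13):
1. Guide goes to the east ledge with sample J and sample K.  [the west ledge: sample C, sample D, sample E, sample F, sample P, sample Q | the east ledge: sample J, sample K]
2. Guide goes back to the west ledge with sample J.  [the west ledge: sample C, sample D, sample E, sample F, sample J, sample P, sample Q | the east ledge: sample K]
3. Guide goes to the east ledge with sample J and sample Q.  [the west ledge: sample C, sample D, sample E, sample F, sample P | the east ledge: sample J, sample K, sample Q]
4. Guide goes back to the west ledge with sample K.  [the west ledge: sample C, sample D, sample E, sample F, sample K, sample P | the east ledge: sample J, sample Q]
5. Guide goes to the east ledge with sample C and sample K.  [the west ledge: sample D, sample E, sample F, sample P | the east ledge: sample C, sample J, sample K, sample Q]
6. Guide goes back to the west ledge with sample K.  [the west ledge: sample D, sample E, sample F, sample K, sample P | the east ledge: sample C, sample J, sample Q]
7. Guide goes to the east ledge with sample E and sample K.  [the west ledge: sample D, sample F, sample P | the east ledge: sample C, sample E, sample J, sample K, sample Q]
8. Guide goes back to the west ledge with sample K.  [the west ledge: sample D, sample F, sample K, sample P | the east ledge: sample C, sample E, sample J, sample Q]
9. Guide goes to the east ledge with sample D and sample K.  [the west ledge: sample F, sample P | the east ledge: sample C, sample D, sample E, sample J, sample K, sample Q]
10. Guide goes back to the west ledge with sample K.  [the west ledge: sample F, sample K, sample P | the east ledge: sample C, sample D, sample E, sample J, sample Q]
11. Guide goes to the east ledge with sample F and sample K.  [the west ledge: sample P | the east ledge: sample C, sample D, sample E, sample F, sample J, sample K, sample Q]
12. Guide goes back to the west ledge with sample K.  [the west ledge: sample K, sample P | the east ledge: sample C, sample D, sample E, sample F, sample J, sample Q]
13. Guide goes to the east ledge with sample K and sample P.  [the west ledge: — | the east ledge: sample C, sample D, sample E, sample F, sample J, sample K, sample P, sample Q]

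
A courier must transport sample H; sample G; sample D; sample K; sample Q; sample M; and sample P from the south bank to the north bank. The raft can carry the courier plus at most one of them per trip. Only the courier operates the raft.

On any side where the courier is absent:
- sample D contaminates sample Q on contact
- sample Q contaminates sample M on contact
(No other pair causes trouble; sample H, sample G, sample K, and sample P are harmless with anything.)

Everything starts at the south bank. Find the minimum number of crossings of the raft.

15

Counting alone: the courier can take at most 1 across per trip to the north bank, so moving all 7 needs at least 7 loaded trips out, with a return between consecutive ones — at least 13 crossings.
The safety rule pushes this higher. Following every safe sequence of crossings, the most of the 7 that can be at the north bank as the raft arrives there on crossing 13 is 6 — never all 7.
So no plan with fewer than 15 crossings exists, and this one achieves 15:
1. Courier goes to the north bank with sample Q.  [the south bank: sample D, sample G, sample H, sample K, sample M, sample P | the north bank: sample Q]
2. Courier goes back to the south bank alone.  [the south bank: sample D, sample G, sample H, sample K, sample M, sample P | the north bank: sample Q]
3. Courier goes to the north bank with sample H.  [the south bank: sample D, sample G, sample K, sample M, sample P | the north bank: sample H, sample Q]
4. Courier goes back to the south bank alone.  [the south bank: sample D, sample G, sample K, sample M, sample P | the north bank: sample H, sample Q]
5. Courier goes to the north bank with sample G.  [the south bank: sample D, sample K, sample M, sample P | the north bank: sample G, sample H, sample Q]
6. Courier goes back to the south bank alone.  [the south bank: sample D, sample K, sample M, sample P | the north bank: sample G, sample H, sample Q]
7. Courier goes to the north bank with sample D.  [the south bank: sample K, sample M, sample P | the north bank: sample D, sample G, sample H, sample Q]
8. Courier goes back to the south bank with sample Q.  [the south bank: sample K, sample M, sample P, sample Q | the north bank: sample D, sample G, sample H]
9. Courier goes to the north bank with sample M.  [the south bank: sample K, sample P, sample Q | the north bank: sample D, sample G, sample H, sample M]
10. Courier goes back to the south bank alone.  [the south bank: sample K, sample P, sample Q | the north bank: sample D, sample G, sample H, sample M]
11. Courier goes to the north bank with sample K.  [the south bank: sample P, sample Q | the north bank: sample D, sample G, sample H, sample K, sample M]
12. Courier goes back to the south bank alone.  [the south bank: sample P, sample Q | the north bank: sample D, sample G, sample H, sample K, sample M]
13. Courier goes to the north bank with sample P.  [the south bank: sample Q | the north bank: sample D, sample G, sample H, sample K, sample M, sample P]
14. Courier goes back to the south bank alone.  [the south bank: sample Q | the north bank: sample D, sample G, sample H, sample K, sample M, sample P]
15. Courier goes to the north bank with sample Q.  [the south bank: — | the north bank: sample D, sample G, sample H, sample K, sample M, sample P, sample Q]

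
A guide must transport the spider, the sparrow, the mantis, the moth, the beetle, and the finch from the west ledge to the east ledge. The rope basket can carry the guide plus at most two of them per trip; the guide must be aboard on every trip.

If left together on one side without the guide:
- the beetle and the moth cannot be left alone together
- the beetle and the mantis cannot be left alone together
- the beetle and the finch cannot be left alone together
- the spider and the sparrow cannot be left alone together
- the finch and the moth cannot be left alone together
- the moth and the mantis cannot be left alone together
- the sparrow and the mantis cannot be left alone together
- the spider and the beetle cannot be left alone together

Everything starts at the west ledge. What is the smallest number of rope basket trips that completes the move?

Whatever the first load, the items left behind include a forbidden pair without the guide. No opening move is safe, so no plan exists.

impossible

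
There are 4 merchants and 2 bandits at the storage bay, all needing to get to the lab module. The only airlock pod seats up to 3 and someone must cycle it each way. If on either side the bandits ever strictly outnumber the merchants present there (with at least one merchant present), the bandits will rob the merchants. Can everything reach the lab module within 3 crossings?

Counting alone: each trip to the lab module takes at most 3 across and each return brings at least 1 back, so after t trips out (and t−1 returns) at most 3t − (t−1) of the 6 are across; that first reaches 6 at t = 3, so at least 5 crossings are needed.
Since 3 < 5, 3 crossings cannot be enough. (The shortest complete plan in fact takes 5:)
1. 2 bandits → the lab module.  (the storage bay: 4M 0B; the lab module: 0M 2B)
2. 1 bandit ← the storage bay.  (the storage bay: 4M 1B; the lab module: 0M 1B)
3. 2 merchants and 1 bandit → the lab module.  (the storage bay: 2M 0B; the lab module: 2M 2B)
4. 1 bandit ← the storage bay.  (the storage bay: 2M 1B; the lab module: 2M 1B)
5. 2 merchants and 1 bandit → the lab module.  (the storage bay: 0M 0B; the lab module: 4M 2B)

No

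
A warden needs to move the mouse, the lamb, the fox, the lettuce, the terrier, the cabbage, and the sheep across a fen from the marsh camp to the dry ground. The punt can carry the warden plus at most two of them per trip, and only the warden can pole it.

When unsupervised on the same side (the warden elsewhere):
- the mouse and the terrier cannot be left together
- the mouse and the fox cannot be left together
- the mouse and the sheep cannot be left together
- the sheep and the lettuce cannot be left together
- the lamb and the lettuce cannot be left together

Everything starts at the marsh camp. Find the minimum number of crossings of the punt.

Counting alone: the warden can take at most 2 across per trip to the dry ground, so moving all 7 needs at least 4 loaded trips out, with a return between consecutive ones — at least 7 crossings.
The safety rule pushes this higher. Following every safe sequence of crossings, the most of the 7 that can be at the dry ground as the punt arrives there on crossing 7 is 6 — never all 7.
So no plan with fewer than 9 crossings exists, and this one achieves 9:
1. Warden goes to the dry ground with the lettuce and the mouse.  [the marsh camp: the cabbage, the fox, the lamb, the sheep, the terrier | the dry ground: the lettuce, the mouse]
2. Warden goes back to the marsh camp alone.  [the marsh camp: the cabbage, the fox, the lamb, the sheep, the terrier | the dry ground: the lettuce, the mouse]
3. Warden goes to the dry ground with the lamb.  [the marsh camp: the cabbage, the fox, the sheep, the terrier | the dry ground: the lamb, the lettuce, the mouse]
4. Warden goes back to the marsh camp with the lettuce.  [the marsh camp: the cabbage, the fox, the lettuce, the sheep, the terrier | the dry ground: the lamb, the mouse]
5. Warden goes to the dry ground with the fox and the sheep.  [the marsh camp: the cabbage, the lettuce, the terrier | the dry ground: the fox, the lamb, the mouse, the sheep]
6. Warden goes back to the marsh camp with the mouse.  [the marsh camp: the cabbage, the lettuce, the mouse, the terrier | the dry ground: the fox, the lamb, the sheep]
7. Warden goes to the dry ground with the cabbage and the terrier.  [the marsh camp: the lettuce, the mouse | the dry ground: the cabbage, the fox, the lamb, the sheep, the terrier]
8. Warden goes back to the marsh camp alone.  [the marsh camp: the lettuce, the mouse | the dry ground: the cabbage, the fox, the lamb, the sheep, the terrier]
9. Warden goes to the dry ground with the lettuce and the mouse.  [the marsh camp: — | the dry ground: the cabbage, the fox, the lamb, the lettuce, the mouse, the sheep, the terrier]

9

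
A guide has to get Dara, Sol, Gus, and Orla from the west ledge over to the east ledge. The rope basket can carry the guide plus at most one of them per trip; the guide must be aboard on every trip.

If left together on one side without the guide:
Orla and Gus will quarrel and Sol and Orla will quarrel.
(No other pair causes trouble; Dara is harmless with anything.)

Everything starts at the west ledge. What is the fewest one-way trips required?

Counting alone: the guide can take at most 1 across per trip to the east ledge, so moving all 4 needs at least 4 loaded trips out, with a return between consecutive ones — at least 7 crossings.
The safety rule pushes this higher. Following every safe sequence of crossings, the most of the 4 that can be at the east ledge as the rope basket arrives there on crossing 7 is 3 — never all 4.
So no plan with fewer than 9 crossings exists, and this one achieves 9:
1. Guide goes to the east ledge with Orla.  [the west ledge: Dara, Gus, Sol | the east ledge: Orla]
2. Guide goes back to the west ledge alone.  [the west ledge: Dara, Gus, Sol | the east ledge: Orla]
3. Guide goes to the east ledge with Dara.  [the west ledge: Gus, Sol | the east ledge: Dara, Orla]
4. Guide goes back to the west ledge alone.  [the west ledge: Gus, Sol | the east ledge: Dara, Orla]
5. Guide goes to the east ledge with Sol.  [the west ledge: Gus | the east ledge: Dara, Orla, Sol]
6. Guide goes back to the west ledge with Orla.  [the west ledge: Gus, Orla | the east ledge: Dara, Sol]
7. Guide goes to the east ledge with Gus.  [the west ledge: Orla | the east ledge: Dara, Gus, Sol]
8. Guide goes back to the west ledge alone.  [the west ledge: Orla | the east ledge: Dara, Gus, Sol]
9. Guide goes to the east ledge with Orla.  [the west ledge: — | the east ledge: Dara, Gus, Orla, Sol]

9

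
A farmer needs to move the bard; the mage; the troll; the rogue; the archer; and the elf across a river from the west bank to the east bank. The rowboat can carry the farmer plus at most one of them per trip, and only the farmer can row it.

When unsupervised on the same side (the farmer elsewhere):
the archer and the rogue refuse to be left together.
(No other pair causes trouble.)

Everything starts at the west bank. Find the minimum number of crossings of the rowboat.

Counting alone: the farmer can take at most 1 across per trip to the east bank, so moving all 6 needs at least 6 loaded trips out, with a return between consecutive ones — at least 11 crossings.
The plan below uses exactly 11 crossings, so it is optimal:
1. Farmer goes to the east bank with the rogue.  [the west bank: the archer, the bard, the elf, the mage, the troll | the east bank: the rogue]
2. Farmer goes back to the west bank alone.  [the west bank: the archer, the bard, the elf, the mage, the troll | the east bank: the rogue]
3. Farmer goes to the east bank with the bard.  [the west bank: the archer, the elf, the mage, the troll | the east bank: the bard, the rogue]
4. Farmer goes back to the west bank alone.  [the west bank: the archer, the elf, the mage, the troll | the east bank: the bard, the rogue]
5. Farmer goes to the east bank with the mage.  [the west bank: the archer, the elf, the troll | the east bank: the bard, the mage, the rogue]
6. Farmer goes back to the west bank alone.  [the west bank: the archer, the elf, the troll | the east bank: the bard, the mage, the rogue]
7. Farmer goes to the east bank with the troll.  [the west bank: the archer, the elf | the east bank: the bard, the mage, the rogue, the troll]
8. Farmer goes back to the west bank alone.  [the west bank: the archer, the elf | the east bank: the bard, the mage, the rogue, the troll]
9. Farmer goes to the east bank with the elf.  [the west bank: the archer | the east bank: the bard, the elf, the mage, the rogue, the troll]
10. Farmer goes back to the west bank alone.  [the west bank: the archer | the east bank: the bard, the elf, the mage, the rogue, the troll]
11. Farmer goes to the east bank with the archer.  [the west bank: — | the east bank: the archer, the bard, the elf, the mage, the rogue, the troll]

11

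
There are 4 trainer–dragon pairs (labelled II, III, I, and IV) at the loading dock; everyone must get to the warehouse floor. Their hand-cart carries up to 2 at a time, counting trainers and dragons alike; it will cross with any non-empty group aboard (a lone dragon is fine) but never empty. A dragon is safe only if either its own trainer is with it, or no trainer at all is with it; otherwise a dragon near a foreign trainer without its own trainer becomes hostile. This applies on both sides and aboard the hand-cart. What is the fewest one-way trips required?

impossible

Following every safe sequence of crossings from the start, the most of the 8 that can be at the warehouse floor as the hand-cart arrives there on crossings 1, 3, 5 is 2, 3, 4 respectively; the best ever achieved is 4 of 8.
From crossing 7 on, no configuration arises that was not already reachable earlier: only 44 distinct safe configurations (who is on which side, and where the hand-cart is) can ever be reached, none of them has everyone across, and every continuation just revisits them. So no valid plan exists.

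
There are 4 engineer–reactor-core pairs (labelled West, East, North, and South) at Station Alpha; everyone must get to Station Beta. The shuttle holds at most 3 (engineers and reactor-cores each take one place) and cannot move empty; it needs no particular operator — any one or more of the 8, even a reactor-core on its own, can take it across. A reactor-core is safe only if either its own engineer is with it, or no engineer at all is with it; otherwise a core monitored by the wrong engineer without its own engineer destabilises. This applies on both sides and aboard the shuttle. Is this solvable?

Yes

1. engineer West and reactor-core West cross → Station Beta.
2. engineer West crosses ← Station Alpha.
3. engineer East, engineer West, and reactor-core East cross → Station Beta.
4. engineer West and reactor-core West cross ← Station Alpha.
5. engineer North, engineer South, and engineer West cross → Station Beta.
6. reactor-core East crosses ← Station Alpha.
7. reactor-core East and reactor-core West cross → Station Beta.
8. reactor-core West crosses ← Station Alpha.
9. reactor-core North, reactor-core South, and reactor-core West cross → Station Beta.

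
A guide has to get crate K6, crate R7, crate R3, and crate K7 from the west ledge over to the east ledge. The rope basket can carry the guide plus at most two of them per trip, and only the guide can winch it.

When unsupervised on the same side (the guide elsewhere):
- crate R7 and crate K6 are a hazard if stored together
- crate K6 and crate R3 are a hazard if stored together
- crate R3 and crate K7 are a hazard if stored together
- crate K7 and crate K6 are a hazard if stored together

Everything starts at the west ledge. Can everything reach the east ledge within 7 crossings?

Yes — this plan uses 5 crossings (≤ 7):
1. Guide goes to the east ledge with crate K6 and crate R3.
2. Guide goes back to the west ledge with crate K6.
3. Guide goes to the east ledge with crate K6 and crate R7.
4. Guide goes back to the west ledge with crate K6.
5. Guide goes to the east ledge with crate K6 and crate K7.

Yes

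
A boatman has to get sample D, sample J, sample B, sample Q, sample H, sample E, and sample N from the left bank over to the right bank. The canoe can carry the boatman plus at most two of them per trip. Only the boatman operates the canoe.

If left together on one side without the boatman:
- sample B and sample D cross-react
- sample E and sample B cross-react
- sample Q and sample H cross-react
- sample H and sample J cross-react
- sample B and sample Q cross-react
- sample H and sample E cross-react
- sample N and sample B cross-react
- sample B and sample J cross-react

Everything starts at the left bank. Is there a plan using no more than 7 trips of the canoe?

No

Counting alone: the boatman can take at most 2 across per trip to the right bank, so moving all 7 needs at least 4 loaded trips out, with a return between consecutive ones — at least 7 crossings.
The safety rule pushes this higher. Following every safe sequence of crossings, the most of the 7 that can be at the right bank as the canoe arrives there on crossing 7 is 5 — never all 7.
So the move cannot be finished within 7 crossings. (The shortest complete plan takes 9:)
1. Boatman goes to the right bank with sample B and sample H.  [the left bank: sample D, sample E, sample J, sample N, sample Q | the right bank: sample B, sample H]
2. Boatman goes back to the left bank alone.  [the left bank: sample D, sample E, sample J, sample N, sample Q | the right bank: sample B, sample H]
3. Boatman goes to the right bank with sample D and sample N.  [the left bank: sample E, sample J, sample Q | the right bank: sample B, sample D, sample H, sample N]
4. Boatman goes back to the left bank with sample B.  [the left bank: sample B, sample E, sample J, sample Q | the right bank: sample D, sample H, sample N]
5. Boatman goes to the right bank with sample B and sample J.  [the left bank: sample E, sample Q | the right bank: sample B, sample D, sample H, sample J, sample N]
6. Boatman goes back to the left bank with sample B and sample H.  [the left bank: sample B, sample E, sample H, sample Q | the right bank: sample D, sample J, sample N]
7. Boatman goes to the right bank with sample E and sample Q.  [the left bank: sample B, sample H | the right bank: sample D, sample E, sample J, sample N, sample Q]
8. Boatman goes back to the left bank alone.  [the left bank: sample B, sample H | the right bank: sample D, sample E, sample J, sample N, sample Q]
9. Boatman goes to the right bank with sample B and sample H.  [the left bank: — | the right bank: sample B, sample D, sample E, sample H, sample J, sample N, sample Q]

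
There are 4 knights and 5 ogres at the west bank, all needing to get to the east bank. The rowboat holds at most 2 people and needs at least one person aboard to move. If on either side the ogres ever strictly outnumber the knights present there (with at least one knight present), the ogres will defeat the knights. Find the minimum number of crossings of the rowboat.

impossible

The ogres already outnumber the knights at the west bank before anyone moves, so the starting position itself is disallowed.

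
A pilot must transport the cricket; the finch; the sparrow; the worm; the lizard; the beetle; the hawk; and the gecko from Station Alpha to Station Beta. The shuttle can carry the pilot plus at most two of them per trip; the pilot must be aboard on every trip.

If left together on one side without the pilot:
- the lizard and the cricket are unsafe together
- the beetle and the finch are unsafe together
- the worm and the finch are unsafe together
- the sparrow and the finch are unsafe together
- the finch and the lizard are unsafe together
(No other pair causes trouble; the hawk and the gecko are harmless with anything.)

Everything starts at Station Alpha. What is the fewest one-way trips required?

9

Counting alone: the pilot can take at most 2 across per trip to Station Beta, so moving all 8 needs at least 4 loaded trips out, with a return between consecutive ones — at least 7 crossings.
The safety rule pushes this higher. Following every safe sequence of crossings, the most of the 8 that can be at Station Beta as the shuttle arrives there on crossing 7 is 7 — never all 8.
So no plan with fewer than 9 crossings exists, and this one achieves 9:
1. Pilot goes to Station Beta with the cricket and the finch.  [Station Alpha: the beetle, the gecko, the hawk, the lizard, the sparrow, the worm | Station Beta: the cricket, the finch]
2. Pilot goes back to Station Alpha alone.  [Station Alpha: the beetle, the gecko, the hawk, the lizard, the sparrow, the worm | Station Beta: the cricket, the finch]
3. Pilot goes to Station Beta with the sparrow and the worm.  [Station Alpha: the beetle, the gecko, the hawk, the lizard | Station Beta: the cricket, the finch, the sparrow, the worm]
4. Pilot goes back to Station Alpha with the finch.  [Station Alpha: the beetle, the finch, the gecko, the hawk, the lizard | Station Beta: the cricket, the sparrow, the worm]
5. Pilot goes to Station Beta with the beetle and the lizard.  [Station Alpha: the finch, the gecko, the hawk | Station Beta: the beetle, the cricket, the lizard, the sparrow, the worm]
6. Pilot goes back to Station Alpha with the cricket.  [Station Alpha: the cricket, the finch, the gecko, the hawk | Station Beta: the beetle, the lizard, the sparrow, the worm]
7. Pilot goes to Station Beta with the gecko and the hawk.  [Station Alpha: the cricket, the finch | Station Beta: the beetle, the gecko, the hawk, the lizard, the sparrow, the worm]
8. Pilot goes back to Station Alpha alone.  [Station Alpha: the cricket, the finch | Station Beta: the beetle, the gecko, the hawk, the lizard, the sparrow, the worm]
9. Pilot goes to Station Beta with the cricket and the finch.  [Station Alpha: — | Station Beta: the beetle, the cricket, the finch, the gecko, the hawk, the lizard, the sparrow, the worm]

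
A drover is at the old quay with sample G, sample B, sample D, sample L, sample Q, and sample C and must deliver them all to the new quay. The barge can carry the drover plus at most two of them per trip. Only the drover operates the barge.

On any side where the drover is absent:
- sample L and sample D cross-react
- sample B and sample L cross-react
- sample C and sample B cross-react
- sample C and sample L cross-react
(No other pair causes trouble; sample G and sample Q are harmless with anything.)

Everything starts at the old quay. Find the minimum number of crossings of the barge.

Counting alone: the drover can take at most 2 across per trip to the new quay, so moving all 6 needs at least 3 loaded trips out, with a return between consecutive ones — at least 5 crossings.
The safety rule pushes this higher. Following every safe sequence of crossings, the most of the 6 that can be at the new quay as the barge arrives there on crossings 5, 7 is 4, 5 respectively — never all 6.
So no plan with fewer than 9 crossings exists, and this one achieves 9:
1. Drover goes to the new quay with sample B and sample L.
2. Drover goes back to the old quay with sample B.
3. Drover goes to the new quay with sample B and sample G.
4. Drover goes back to the old quay with sample B.
5. Drover goes to the new quay with sample B and sample D.
6. Drover goes back to the old quay with sample L.
7. Drover goes to the new quay with sample L and sample Q.
8. Drover goes back to the old quay with sample L.
9. Drover goes to the new quay with sample C and sample L.

9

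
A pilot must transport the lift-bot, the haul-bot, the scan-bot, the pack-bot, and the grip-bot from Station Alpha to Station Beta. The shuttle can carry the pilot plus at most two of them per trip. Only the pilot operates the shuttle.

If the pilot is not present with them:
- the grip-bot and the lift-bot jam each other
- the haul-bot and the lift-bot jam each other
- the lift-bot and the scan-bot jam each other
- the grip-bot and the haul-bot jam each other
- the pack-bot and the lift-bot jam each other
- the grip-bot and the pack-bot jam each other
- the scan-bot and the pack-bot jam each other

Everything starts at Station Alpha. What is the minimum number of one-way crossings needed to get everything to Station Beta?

Whatever the first load, the items left behind include a forbidden pair without the pilot. No opening move is safe, so no plan exists.

impossible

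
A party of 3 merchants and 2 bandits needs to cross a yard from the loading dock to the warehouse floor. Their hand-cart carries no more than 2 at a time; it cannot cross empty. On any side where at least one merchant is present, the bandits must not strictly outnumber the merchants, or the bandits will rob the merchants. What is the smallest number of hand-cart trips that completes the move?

7

Counting alone: each trip to the warehouse floor takes at most 2 across and each return brings at least 1 back, so after t trips out (and t−1 returns) at most 2t − (t−1) of the 5 are across; that first reaches 5 at t = 4, so at least 7 crossings are needed.
The plan below uses exactly 7 crossings, so it is optimal:
1. 2 bandits → the warehouse floor.  (the loading dock: 3M 0B; the warehouse floor: 0M 2B)
2. 1 bandit ← the loading dock.  (the loading dock: 3M 1B; the warehouse floor: 0M 1B)
3. 2 merchants → the warehouse floor.  (the loading dock: 1M 1B; the warehouse floor: 2M 1B)
4. 1 merchant ← the loading dock.  (the loading dock: 2M 1B; the warehouse floor: 1M 1B)
5. 1 merchant and 1 bandit → the warehouse floor.  (the loading dock: 1M 0B; the warehouse floor: 2M 2B)
6. 1 bandit ← the loading dock.  (the loading dock: 1M 1B; the warehouse floor: 2M 1B)
7. 1 merchant and 1 bandit → the warehouse floor.  (the loading dock: 0M 0B; the warehouse floor: 3M 2B)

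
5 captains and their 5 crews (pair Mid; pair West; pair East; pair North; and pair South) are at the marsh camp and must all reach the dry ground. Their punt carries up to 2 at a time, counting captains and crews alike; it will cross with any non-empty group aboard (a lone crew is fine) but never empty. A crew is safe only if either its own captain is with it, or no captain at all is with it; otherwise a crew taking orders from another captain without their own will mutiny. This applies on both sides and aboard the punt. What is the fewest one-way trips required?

impossible

Following every safe sequence of crossings from the start, the most of the 10 that can be at the dry ground as the punt arrives there on crossings 1, 3, 5, 7 is 2, 3, 4, 5 respectively; the best ever achieved is 5 of 10.
From crossing 9 on, no configuration arises that was not already reachable earlier: only 82 distinct safe configurations (who is on which side, and where the punt is) can ever be reached, none of them has everyone across, and every continuation just revisits them. So no valid plan exists.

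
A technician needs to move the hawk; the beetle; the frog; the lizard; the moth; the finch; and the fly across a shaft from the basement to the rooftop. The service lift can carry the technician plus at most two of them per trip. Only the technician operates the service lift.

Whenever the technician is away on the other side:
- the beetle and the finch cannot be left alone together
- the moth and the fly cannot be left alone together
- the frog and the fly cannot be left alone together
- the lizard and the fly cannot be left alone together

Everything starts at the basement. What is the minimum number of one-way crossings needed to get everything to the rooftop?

Counting alone: the technician can take at most 2 across per trip to the rooftop, so moving all 7 needs at least 4 loaded trips out, with a return between consecutive ones — at least 7 crossings.
The plan below uses exactly 7 crossings, so it is optimal:
1. Technician goes to the rooftop with the beetle and the fly.
2. Technician goes back to the basement alone.
3. Technician goes to the rooftop with the frog and the hawk.
4. Technician goes back to the basement with the fly.
5. Technician goes to the rooftop with the lizard and the moth.
6. Technician goes back to the basement alone.
7. Technician goes to the rooftop with the finch and the fly.

7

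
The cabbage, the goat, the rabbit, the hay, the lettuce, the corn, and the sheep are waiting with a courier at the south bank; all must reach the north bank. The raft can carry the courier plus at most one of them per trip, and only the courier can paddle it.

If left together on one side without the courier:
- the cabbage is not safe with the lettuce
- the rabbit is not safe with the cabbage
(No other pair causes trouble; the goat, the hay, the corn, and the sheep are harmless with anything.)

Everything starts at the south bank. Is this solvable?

1. Courier goes to the north bank with the cabbage.
2. Courier goes back to the south bank alone.
3. Courier goes to the north bank with the goat.
4. Courier goes back to the south bank alone.
5. Courier goes to the north bank with the rabbit.
6. Courier goes back to the south bank with the cabbage.
7. Courier goes to the north bank with the lettuce.
8. Courier goes back to the south bank alone.
9. Courier goes to the north bank with the hay.
10. Courier goes back to the south bank alone.
11. Courier goes to the north bank with the corn.
12. Courier goes back to the south bank alone.
13. Courier goes to the north bank with the sheep.
14. Courier goes back to the south bank alone.
15. Courier goes to the north bank with the cabbage.

Yes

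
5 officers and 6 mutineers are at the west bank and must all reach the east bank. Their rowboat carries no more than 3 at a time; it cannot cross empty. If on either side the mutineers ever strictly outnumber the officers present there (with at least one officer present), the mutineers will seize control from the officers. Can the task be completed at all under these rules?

The mutineers already outnumber the officers at the west bank before anyone moves, so the starting position itself is disallowed.

No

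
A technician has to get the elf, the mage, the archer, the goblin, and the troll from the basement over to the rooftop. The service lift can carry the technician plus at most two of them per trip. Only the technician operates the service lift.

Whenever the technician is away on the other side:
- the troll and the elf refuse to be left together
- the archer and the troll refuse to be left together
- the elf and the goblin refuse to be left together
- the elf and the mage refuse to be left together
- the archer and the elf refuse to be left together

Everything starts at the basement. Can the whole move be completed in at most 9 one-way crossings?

Yes — this plan uses 7 crossings (≤ 9):
1. Technician goes to the rooftop with the archer and the elf.
2. Technician goes back to the basement with the elf.
3. Technician goes to the rooftop with the elf and the mage.
4. Technician goes back to the basement with the elf.
5. Technician goes to the rooftop with the elf and the goblin.
6. Technician goes back to the basement with the elf.
7. Technician goes to the rooftop with the elf and the troll.

Yes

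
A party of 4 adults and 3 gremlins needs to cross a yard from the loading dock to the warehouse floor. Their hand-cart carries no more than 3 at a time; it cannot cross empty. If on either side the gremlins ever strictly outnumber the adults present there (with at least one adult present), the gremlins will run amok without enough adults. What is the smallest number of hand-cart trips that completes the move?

5

Counting alone: each trip to the warehouse floor takes at most 3 across and each return brings at least 1 back, so after t trips out (and t−1 returns) at most 3t − (t−1) of the 7 are across; that first reaches 7 at t = 3, so at least 5 crossings are needed.
The plan below uses exactly 5 crossings, so it is optimal:
1. 3 gremlins → the warehouse floor.  (the loading dock: 4A 0G; the warehouse floor: 0A 3G)
2. 1 gremlin ← the loading dock.  (the loading dock: 4A 1G; the warehouse floor: 0A 2G)
3. 3 adults → the warehouse floor.  (the loading dock: 1A 1G; the warehouse floor: 3A 2G)
4. 1 adult ← the loading dock.  (the loading dock: 2A 1G; the warehouse floor: 2A 2G)
5. 2 adults and 1 gremlin → the warehouse floor.  (the loading dock: 0A 0G; the warehouse floor: 4A 3G)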